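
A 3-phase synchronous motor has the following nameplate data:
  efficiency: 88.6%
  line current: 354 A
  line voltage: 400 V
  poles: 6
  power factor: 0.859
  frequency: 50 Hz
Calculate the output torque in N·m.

1780 N·m

P_in = √3·V·I·cosφ = 1.732 × 400 × 354 × 0.859 = 210671 W
P_out = η·P_in = 0.886 × 210671 = 186655 W
n = n_s = 120×50/6 = 1000 rpm (synchronous)
ω = 2π×1000/60 = 104.7 rad/s
τ = P_out/ω = 186655/104.7 = 1780 N·m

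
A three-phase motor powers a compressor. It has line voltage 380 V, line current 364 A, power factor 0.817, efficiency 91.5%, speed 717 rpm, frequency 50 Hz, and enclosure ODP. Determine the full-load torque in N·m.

2390 N·m

P_in = √3·V·I·cosφ = 1.732 × 380 × 364 × 0.817 = 195729 W
P_out = η·P_in = 0.915 × 195729 = 179092 W
n = 717 rpm
ω = 2π×717/60 = 75.08 rad/s
τ = P_out/ω = 179092/75.08 = 2390 N·m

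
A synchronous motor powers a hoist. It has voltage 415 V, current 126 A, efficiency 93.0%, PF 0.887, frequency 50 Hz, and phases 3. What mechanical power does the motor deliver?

P_in = √3·V·I·cosφ = 1.732 × 415 × 126 × 0.887 = 80332 W
P_out = η·P_in = 0.93 × 80332 = 74709 W

74.7 kW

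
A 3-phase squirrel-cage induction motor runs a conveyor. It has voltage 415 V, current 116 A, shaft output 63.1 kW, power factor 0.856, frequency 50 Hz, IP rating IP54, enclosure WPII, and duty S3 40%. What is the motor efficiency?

P_out = 63.1 kW = 63100 W
P_in = √3·V_L·I_L·cosφ = 1.732 × 415 × 116 × 0.856 = 71372 W
η = P_out / P_in = 63100 / 71372 = 0.884 = 88.4%

88.4 %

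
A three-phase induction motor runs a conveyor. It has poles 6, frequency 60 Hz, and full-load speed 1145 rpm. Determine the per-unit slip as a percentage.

n_s = 120f/p = 120×60/6 = 1200 rpm
s = (n_s − n)/n_s = (1200 − 1145)/1200 = 0.0458

4.58 %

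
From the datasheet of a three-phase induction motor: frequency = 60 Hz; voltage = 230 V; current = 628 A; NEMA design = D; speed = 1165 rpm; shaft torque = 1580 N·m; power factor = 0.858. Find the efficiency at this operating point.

ω = 2π × 1165/60 = 122 rad/s; P_out = τω = 1580 × 122 = 192760 W
P_in = √3·V_L·I_L·cosφ = 1.732 × 230 × 628 × 0.858 = 214646 W
η = P_out / P_in = 192760 / 214646 = 0.898 = 89.8%

89.8 %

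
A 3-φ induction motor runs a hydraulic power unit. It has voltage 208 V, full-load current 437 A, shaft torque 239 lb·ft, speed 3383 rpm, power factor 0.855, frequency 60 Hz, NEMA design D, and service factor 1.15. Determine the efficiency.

85.3 %

τ = 239 lb·ft × 1.356 = 324.1 N·m
ω = 2π × 3383/60 = 354.3 rad/s; P_out = τω = 324.1 × 354.3 = 114829 W
P_in = √3·V_L·I_L·cosφ = 1.732 × 208 × 437 × 0.855 = 134604 W
η = P_out / P_in = 114829 / 134604 = 0.853 = 85.3%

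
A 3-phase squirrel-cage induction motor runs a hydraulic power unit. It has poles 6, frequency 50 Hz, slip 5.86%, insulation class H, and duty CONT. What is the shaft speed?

941 rpm

n_s = 120f/p = 120×50/6 = 1000 rpm
n = n_s(1 − s) = 1000 × (1 − 0.0586) = 941 rpm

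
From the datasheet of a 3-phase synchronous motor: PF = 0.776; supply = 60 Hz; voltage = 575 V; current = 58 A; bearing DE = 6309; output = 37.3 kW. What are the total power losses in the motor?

7.52 kW

P_in = √3·V·I·cosφ = 1.732×575×58×0.776 = 44823 W
P_out = 37300 W
Losses = P_in − P_out = 44823 − 37300 = 7523 W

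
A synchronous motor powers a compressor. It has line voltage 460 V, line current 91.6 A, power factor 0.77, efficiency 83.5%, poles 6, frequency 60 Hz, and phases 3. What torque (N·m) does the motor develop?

373 N·m

P_in = √3·V·I·cosφ = 1.732 × 460 × 91.6 × 0.77 = 56194 W
P_out = η·P_in = 0.835 × 56194 = 46922 W
n = n_s = 120×60/6 = 1200 rpm (synchronous)
ω = 2π×1200/60 = 125.7 rad/s
τ = P_out/ω = 46922/125.7 = 373 N·m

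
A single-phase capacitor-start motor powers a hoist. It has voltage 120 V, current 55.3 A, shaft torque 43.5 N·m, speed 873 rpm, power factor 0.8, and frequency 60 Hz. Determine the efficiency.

74.9 %

ω = 2π × 873/60 = 91.42 rad/s; P_out = τω = 43.5 × 91.42 = 3977 W
P_in = V·I·cosφ = 120 × 55.3 × 0.8 = 5309 W
η = P_out / P_in = 3977 / 5309 = 0.749 = 74.9%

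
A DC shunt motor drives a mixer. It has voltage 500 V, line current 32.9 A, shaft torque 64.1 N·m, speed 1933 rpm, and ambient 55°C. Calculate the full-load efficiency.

78.9 %

ω = 2π × 1933/60 = 202.4 rad/s; P_out = τω = 64.1 × 202.4 = 12974 W
P_in = V·I = 500 × 32.9 = 16450 W
η = P_out / P_in = 12974 / 16450 = 0.789 = 78.9%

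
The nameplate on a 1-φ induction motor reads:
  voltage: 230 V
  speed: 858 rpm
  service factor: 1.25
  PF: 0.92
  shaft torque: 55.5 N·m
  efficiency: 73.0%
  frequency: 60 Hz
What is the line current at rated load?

32.3 A

ω = 2π×858/60 = 89.85 rad/s; P_out = τω = 55.5 × 89.85 = 4987 W
P_in = P_out / η = 4987 / 0.730 = 6832 W
I = P_in / (V·cosφ) = 6832 / (230 × 0.92) = 32.3 A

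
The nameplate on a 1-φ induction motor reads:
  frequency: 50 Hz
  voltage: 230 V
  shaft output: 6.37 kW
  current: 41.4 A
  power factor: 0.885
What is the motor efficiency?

P_out = 6.37 kW = 6370 W
P_in = V·I·cosφ = 230 × 41.4 × 0.885 = 8427 W
η = P_out / P_in = 6370 / 8427 = 0.756 = 75.6%

75.6 %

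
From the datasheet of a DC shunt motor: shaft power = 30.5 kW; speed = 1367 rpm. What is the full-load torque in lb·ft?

157 lb·ft

ω = 2π × 1367/60 = 143.2 rad/s
τ = P/ω = 30500/143.2 = 213 N·m
In lb·ft: 213/1.356 = 157 lb·ft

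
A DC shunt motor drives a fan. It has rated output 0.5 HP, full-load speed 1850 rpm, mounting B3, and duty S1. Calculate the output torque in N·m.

1.93 N·m

P_out = 0.5 × 746 = 373 W
ω = 2π × 1850/60 = 193.7 rad/s
τ = P_out/ω = 373/193.7 = 1.93 N·m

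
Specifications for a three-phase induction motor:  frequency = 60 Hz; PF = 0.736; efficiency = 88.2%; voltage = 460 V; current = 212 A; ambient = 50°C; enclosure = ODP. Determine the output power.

P_in = √3·V·I·cosφ = 1.732 × 460 × 212 × 0.736 = 124314 W
P_out = η·P_in = 0.882 × 124314 = 109645 W

110 kW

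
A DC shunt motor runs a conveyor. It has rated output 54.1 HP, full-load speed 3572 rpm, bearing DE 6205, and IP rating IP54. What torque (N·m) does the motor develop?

P_out = 54.1 × 746 = 40359 W
ω = 2π × 3572/60 = 374.1 rad/s
τ = P_out/ω = 40359/374.1 = 108 N·m

108 N·m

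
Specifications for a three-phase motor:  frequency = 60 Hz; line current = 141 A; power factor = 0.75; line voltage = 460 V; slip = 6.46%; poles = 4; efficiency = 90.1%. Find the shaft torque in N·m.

P_in = √3·V·I·cosφ = 1.732 × 460 × 141 × 0.75 = 84253 W
P_out = η·P_in = 0.901 × 84253 = 75912 W
n_s = 120×60/4 = 1800 rpm; n = 1800×(1−0.0646) = 1684 rpm
ω = 2π×1684/60 = 176.3 rad/s
τ = P_out/ω = 75912/176.3 = 431 N·m

431 N·m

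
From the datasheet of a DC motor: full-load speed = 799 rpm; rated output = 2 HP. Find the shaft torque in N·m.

P_out = 2 × 746 = 1492 W
ω = 2π × 799/60 = 83.67 rad/s
τ = P_out/ω = 1492/83.67 = 17.8 N·m

17.8 N·m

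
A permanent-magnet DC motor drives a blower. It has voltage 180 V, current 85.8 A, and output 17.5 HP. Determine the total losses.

2.39 kW

P_in = V·I = 180×85.8 = 15444 W
P_out = 17.5×746 = 13055 W
Losses = P_in − P_out = 15444 − 13055 = 2389 W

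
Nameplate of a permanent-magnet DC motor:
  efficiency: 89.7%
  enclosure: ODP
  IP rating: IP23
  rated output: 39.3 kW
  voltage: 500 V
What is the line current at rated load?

87.6 A

P_out = 39.3 kW = 39300 W
P_in = P_out / η = 39300 / 0.897 = 43813 W
I = P_in / V = 43813 / 500 = 87.6 A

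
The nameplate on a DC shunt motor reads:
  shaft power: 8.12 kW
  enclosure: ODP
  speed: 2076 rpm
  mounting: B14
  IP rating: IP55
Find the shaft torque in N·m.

37.4 N·m

ω = 2π × 2076/60 = 217.4 rad/s
τ = P/ω = 8120/217.4 = 37.4 N·m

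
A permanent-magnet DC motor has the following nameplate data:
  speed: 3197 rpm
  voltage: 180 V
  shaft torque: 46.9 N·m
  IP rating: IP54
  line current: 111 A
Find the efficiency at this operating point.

78.6 %

ω = 2π × 3197/60 = 334.8 rad/s; P_out = τω = 46.9 × 334.8 = 15702 W
P_in = V·I = 180 × 111 = 19980 W
η = P_out / P_in = 15702 / 19980 = 0.786 = 78.6%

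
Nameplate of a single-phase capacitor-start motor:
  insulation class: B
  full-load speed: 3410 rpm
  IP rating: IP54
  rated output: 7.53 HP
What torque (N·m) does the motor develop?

15.7 N·m

P_out = 7.53 × 746 = 5617 W
ω = 2π × 3410/60 = 357.1 rad/s
τ = P_out/ω = 5617/357.1 = 15.7 N·m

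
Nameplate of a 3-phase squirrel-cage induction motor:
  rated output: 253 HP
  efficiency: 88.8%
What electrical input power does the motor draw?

P_out = 253 × 746 = 188738 W
P_in = P_out/η = 188738/0.888 = 212543 W = 213 kW

213 kW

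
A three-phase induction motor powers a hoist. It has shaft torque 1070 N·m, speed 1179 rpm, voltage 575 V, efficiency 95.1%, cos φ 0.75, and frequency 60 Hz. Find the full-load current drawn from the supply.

ω = 2π×1179/60 = 123.5 rad/s; P_out = τω = 1070 × 123.5 = 132145 W
P_in = P_out / η = 132145 / 0.951 = 138954 W
I_L = P_in / (√3·V_L·cosφ) = 138954 / (1.732 × 575 × 0.75) = 186 A

186 A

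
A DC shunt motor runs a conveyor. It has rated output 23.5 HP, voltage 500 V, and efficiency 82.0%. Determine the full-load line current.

42.8 A

P_out = 23.5 × 746 = 17531 W
P_in = P_out / η = 17531 / 0.820 = 21379 W
I = P_in / V = 21379 / 500 = 42.8 A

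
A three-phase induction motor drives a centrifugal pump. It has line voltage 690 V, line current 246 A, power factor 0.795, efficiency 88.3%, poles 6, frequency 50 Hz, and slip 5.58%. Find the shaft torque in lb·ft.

P_in = √3·V·I·cosφ = 1.732 × 690 × 246 × 0.795 = 233722 W
P_out = η·P_in = 0.883 × 233722 = 206377 W
n_s = 120×50/6 = 1000 rpm; n = 1000×(1−0.0558) = 944 rpm
ω = 2π×944/60 = 98.86 rad/s
τ = P_out/ω = 206377/98.86 = 2088 N·m
In lb·ft: 2088/1.356 = 1540 lb·ft

1540 lb·ft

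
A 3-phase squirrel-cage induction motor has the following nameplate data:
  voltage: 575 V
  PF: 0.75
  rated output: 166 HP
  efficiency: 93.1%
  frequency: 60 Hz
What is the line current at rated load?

178 A

P_out = 166 × 746 = 123836 W
P_in = P_out / η = 123836 / 0.931 = 133014 W
I_L = P_in / (√3·V_L·cosφ) = 133014 / (1.732 × 575 × 0.75) = 178 A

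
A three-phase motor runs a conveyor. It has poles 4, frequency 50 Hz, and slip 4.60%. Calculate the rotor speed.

n_s = 120f/p = 120×50/4 = 1500 rpm
n = n_s(1 − s) = 1500 × (1 − 0.046) = 1431 rpm

1431 rpm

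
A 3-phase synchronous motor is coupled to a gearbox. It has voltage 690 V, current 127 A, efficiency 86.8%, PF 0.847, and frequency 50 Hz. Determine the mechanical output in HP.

P_in = √3·V·I·cosφ = 1.732 × 690 × 127 × 0.847 = 128554 W
P_out = η·P_in = 0.868 × 128554 = 111585 W
= 111585/746 = 150 HP

150 HP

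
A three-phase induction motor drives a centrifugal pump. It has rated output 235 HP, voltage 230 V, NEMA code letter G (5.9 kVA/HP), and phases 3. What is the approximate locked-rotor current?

3480 A

S_LR = 5.9 × 235 = 1386.5 kVA
I_LR = S_LR/(√3·V_L) = 1386500/(1.732×230) = 3480 A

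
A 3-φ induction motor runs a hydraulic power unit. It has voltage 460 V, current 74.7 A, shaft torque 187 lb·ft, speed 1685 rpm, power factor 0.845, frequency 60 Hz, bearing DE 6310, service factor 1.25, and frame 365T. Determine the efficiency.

τ = 187 lb·ft × 1.356 = 253.6 N·m
ω = 2π × 1685/60 = 176.5 rad/s; P_out = τω = 253.6 × 176.5 = 44760 W
P_in = √3·V_L·I_L·cosφ = 1.732 × 460 × 74.7 × 0.845 = 50290 W
η = P_out / P_in = 44760 / 50290 = 0.890 = 89.0%

89.0 %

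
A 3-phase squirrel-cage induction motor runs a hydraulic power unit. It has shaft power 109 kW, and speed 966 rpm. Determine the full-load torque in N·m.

1080 N·m

ω = 2π × 966/60 = 101.2 rad/s
τ = P/ω = 109000/101.2 = 1080 N·m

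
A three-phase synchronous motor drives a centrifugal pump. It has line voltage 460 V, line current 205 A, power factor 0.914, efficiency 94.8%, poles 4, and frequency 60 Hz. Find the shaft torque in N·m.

751 N·m

P_in = √3·V·I·cosφ = 1.732 × 460 × 205 × 0.914 = 149281 W
P_out = η·P_in = 0.948 × 149281 = 141518 W
n = n_s = 120×60/4 = 1800 rpm (synchronous)
ω = 2π×1800/60 = 188.5 rad/s
τ = P_out/ω = 141518/188.5 = 751 N·m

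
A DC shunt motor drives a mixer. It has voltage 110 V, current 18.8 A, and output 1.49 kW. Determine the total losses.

P_in = V·I = 110×18.8 = 2068 W
P_out = 1490 W
Losses = P_in − P_out = 2068 − 1490 = 578 W

578 W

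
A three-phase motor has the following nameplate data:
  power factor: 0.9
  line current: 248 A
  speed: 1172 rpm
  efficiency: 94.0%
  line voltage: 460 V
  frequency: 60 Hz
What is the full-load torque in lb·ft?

1000 lb·ft

P_in = √3·V·I·cosφ = 1.732 × 460 × 248 × 0.9 = 177828 W
P_out = η·P_in = 0.94 × 177828 = 167158 W
n = 1172 rpm
ω = 2π×1172/60 = 122.7 rad/s
τ = P_out/ω = 167158/122.7 = 1362 N·m
In lb·ft: 1362/1.356 = 1000 lb·ft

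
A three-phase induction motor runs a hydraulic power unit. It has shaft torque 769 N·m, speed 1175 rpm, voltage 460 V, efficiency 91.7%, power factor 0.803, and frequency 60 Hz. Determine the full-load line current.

161 A

ω = 2π×1175/60 = 123 rad/s; P_out = τω = 769 × 123 = 94587 W
P_in = P_out / η = 94587 / 0.917 = 103148 W
I_L = P_in / (√3·V_L·cosφ) = 103148 / (1.732 × 460 × 0.803) = 161 A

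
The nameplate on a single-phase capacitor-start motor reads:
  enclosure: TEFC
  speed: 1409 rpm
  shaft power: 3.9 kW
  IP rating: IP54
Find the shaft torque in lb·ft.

19.5 lb·ft

ω = 2π × 1409/60 = 147.6 rad/s
τ = P/ω = 3900/147.6 = 26.42 N·m
In lb·ft: 26.42/1.356 = 19.5 lb·ft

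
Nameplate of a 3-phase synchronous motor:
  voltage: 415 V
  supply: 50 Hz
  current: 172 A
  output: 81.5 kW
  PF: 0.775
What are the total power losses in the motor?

14300 W

P_in = √3·V·I·cosφ = 1.732×415×172×0.775 = 95813 W
P_out = 81500 W
Losses = P_in − P_out = 95813 − 81500 = 14313 W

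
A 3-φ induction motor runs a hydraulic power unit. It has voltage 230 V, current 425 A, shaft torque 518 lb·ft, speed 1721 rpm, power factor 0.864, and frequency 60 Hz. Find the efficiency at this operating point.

τ = 518 lb·ft × 1.356 = 702.4 N·m
ω = 2π × 1721/60 = 180.2 rad/s; P_out = τω = 702.4 × 180.2 = 126572 W
P_in = √3·V_L·I_L·cosφ = 1.732 × 230 × 425 × 0.864 = 146278 W
η = P_out / P_in = 126572 / 146278 = 0.865 = 86.5%

86.5 %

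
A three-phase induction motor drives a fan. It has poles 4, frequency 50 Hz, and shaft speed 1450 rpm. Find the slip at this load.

n_s = 120f/p = 120×50/4 = 1500 rpm
s = (n_s − n)/n_s = (1500 − 1450)/1500 = 0.0333

3.3 %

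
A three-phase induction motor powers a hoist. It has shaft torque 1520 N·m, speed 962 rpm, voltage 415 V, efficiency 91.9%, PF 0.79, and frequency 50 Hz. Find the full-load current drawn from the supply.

ω = 2π×962/60 = 100.7 rad/s; P_out = τω = 1520 × 100.7 = 153064 W
P_in = P_out / η = 153064 / 0.919 = 166555 W
I_L = P_in / (√3·V_L·cosφ) = 166555 / (1.732 × 415 × 0.79) = 293 A

293 A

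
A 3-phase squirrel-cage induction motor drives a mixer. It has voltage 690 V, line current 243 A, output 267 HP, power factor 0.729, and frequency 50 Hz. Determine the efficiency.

P_out = 267 × 746 = 199182 W
P_in = √3·V_L·I_L·cosφ = 1.732 × 690 × 243 × 0.729 = 211705 W
η = P_out / P_in = 199182 / 211705 = 0.941 = 94.1%

94.1 %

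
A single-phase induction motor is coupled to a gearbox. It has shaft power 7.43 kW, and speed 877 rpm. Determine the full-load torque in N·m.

ω = 2π × 877/60 = 91.84 rad/s
τ = P/ω = 7430/91.84 = 80.9 N·m

80.9 N·m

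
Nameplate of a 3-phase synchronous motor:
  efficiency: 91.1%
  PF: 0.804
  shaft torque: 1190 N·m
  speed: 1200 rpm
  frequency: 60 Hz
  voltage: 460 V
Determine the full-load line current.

ω = 2π×1200/60 = 125.7 rad/s; P_out = τω = 1190 × 125.7 = 149583 W
P_in = P_out / η = 149583 / 0.911 = 164196 W
I_L = P_in / (√3·V_L·cosφ) = 164196 / (1.732 × 460 × 0.804) = 256 A

256 A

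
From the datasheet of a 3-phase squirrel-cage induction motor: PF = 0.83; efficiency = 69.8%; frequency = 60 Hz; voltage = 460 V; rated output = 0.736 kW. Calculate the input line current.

P_out = 0.736 kW = 736 W
P_in = P_out / η = 736 / 0.698 = 1054 W
I_L = P_in / (√3·V_L·cosφ) = 1054 / (1.732 × 460 × 0.83) = 1.59 A

1.59 A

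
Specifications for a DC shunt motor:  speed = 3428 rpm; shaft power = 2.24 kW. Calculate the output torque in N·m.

6.24 N·m

ω = 2π × 3428/60 = 359 rad/s
τ = P/ω = 2240/359 = 6.24 N·m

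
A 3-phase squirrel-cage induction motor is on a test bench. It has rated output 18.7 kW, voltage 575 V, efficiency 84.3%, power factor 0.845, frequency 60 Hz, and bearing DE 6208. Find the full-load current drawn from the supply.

P_out = 18.7 kW = 18700 W
P_in = P_out / η = 18700 / 0.843 = 22183 W
I_L = P_in / (√3·V_L·cosφ) = 22183 / (1.732 × 575 × 0.845) = 26.4 A

26.4 A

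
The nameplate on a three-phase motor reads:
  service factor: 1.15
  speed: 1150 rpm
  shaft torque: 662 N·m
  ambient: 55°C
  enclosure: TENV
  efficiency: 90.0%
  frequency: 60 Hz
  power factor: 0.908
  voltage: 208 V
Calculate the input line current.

271 A

ω = 2π×1150/60 = 120.4 rad/s; P_out = τω = 662 × 120.4 = 79705 W
P_in = P_out / η = 79705 / 0.900 = 88561 W
I_L = P_in / (√3·V_L·cosφ) = 88561 / (1.732 × 208 × 0.908) = 271 A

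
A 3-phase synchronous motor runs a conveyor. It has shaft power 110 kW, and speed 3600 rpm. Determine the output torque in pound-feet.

215 lb·ft

ω = 2π × 3600/60 = 377 rad/s
τ = P/ω = 110000/377 = 291.8 N·m
In lb·ft: 291.8/1.356 = 215 lb·ft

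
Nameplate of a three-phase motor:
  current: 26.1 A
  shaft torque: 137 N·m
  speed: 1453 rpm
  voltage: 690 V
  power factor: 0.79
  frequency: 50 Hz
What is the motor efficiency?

84.6 %

ω = 2π × 1453/60 = 152.2 rad/s; P_out = τω = 137 × 152.2 = 20851 W
P_in = √3·V_L·I_L·cosφ = 1.732 × 690 × 26.1 × 0.79 = 24641 W
η = P_out / P_in = 20851 / 24641 = 0.846 = 84.6%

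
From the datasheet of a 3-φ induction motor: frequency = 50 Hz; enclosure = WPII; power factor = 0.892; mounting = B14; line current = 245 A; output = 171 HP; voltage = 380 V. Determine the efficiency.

P_out = 171 × 746 = 127566 W
P_in = √3·V_L·I_L·cosφ = 1.732 × 380 × 245 × 0.892 = 143834 W
η = P_out / P_in = 127566 / 143834 = 0.887 = 88.7%

88.7 %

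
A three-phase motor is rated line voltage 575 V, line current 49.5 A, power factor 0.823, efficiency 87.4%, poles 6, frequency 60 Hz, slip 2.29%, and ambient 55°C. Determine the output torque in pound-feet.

P_in = √3·V·I·cosφ = 1.732 × 575 × 49.5 × 0.823 = 40571 W
P_out = η·P_in = 0.874 × 40571 = 35459 W
n_s = 120×60/6 = 1200 rpm; n = 1200×(1−0.0229) = 1173 rpm
ω = 2π×1173/60 = 122.8 rad/s
τ = P_out/ω = 35459/122.8 = 288.8 N·m
In lb·ft: 288.8/1.356 = 213 lb·ft

213 lb·ft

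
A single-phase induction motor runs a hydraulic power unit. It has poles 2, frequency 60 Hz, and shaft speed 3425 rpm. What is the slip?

4.86 %

n_s = 120f/p = 120×60/2 = 3600 rpm
s = (n_s − n)/n_s = (3600 − 3425)/3600 = 0.0486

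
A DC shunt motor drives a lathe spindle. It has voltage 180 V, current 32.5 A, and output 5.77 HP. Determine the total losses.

P_in = V·I = 180×32.5 = 5850 W
P_out = 5.77×746 = 4304 W
Losses = P_in − P_out = 5850 − 4304 = 1546 W

1.55 kW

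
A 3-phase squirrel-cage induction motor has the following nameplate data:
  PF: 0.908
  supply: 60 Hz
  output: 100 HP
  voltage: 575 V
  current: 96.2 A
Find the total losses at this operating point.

12.4 kW

P_in = √3·V·I·cosφ = 1.732×575×96.2×0.908 = 86991 W
P_out = 100×746 = 74600 W
Losses = P_in − P_out = 86991 − 74600 = 12391 W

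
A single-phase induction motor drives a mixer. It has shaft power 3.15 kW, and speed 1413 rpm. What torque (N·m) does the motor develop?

ω = 2π × 1413/60 = 148 rad/s
τ = P/ω = 3150/148 = 21.3 N·m

21.3 N·m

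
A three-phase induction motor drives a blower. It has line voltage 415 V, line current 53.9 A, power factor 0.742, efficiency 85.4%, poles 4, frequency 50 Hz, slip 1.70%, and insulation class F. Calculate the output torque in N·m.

159 N·m

P_in = √3·V·I·cosφ = 1.732 × 415 × 53.9 × 0.742 = 28747 W
P_out = η·P_in = 0.854 × 28747 = 24550 W
n_s = 120×50/4 = 1500 rpm; n = 1500×(1−0.017) = 1475 rpm
ω = 2π×1475/60 = 154.5 rad/s
τ = P_out/ω = 24550/154.5 = 159 N·m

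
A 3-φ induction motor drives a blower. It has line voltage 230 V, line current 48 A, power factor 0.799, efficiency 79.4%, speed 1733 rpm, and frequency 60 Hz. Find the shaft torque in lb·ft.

P_in = √3·V·I·cosφ = 1.732 × 230 × 48 × 0.799 = 15278 W
P_out = η·P_in = 0.794 × 15278 = 12131 W
n = 1733 rpm
ω = 2π×1733/60 = 181.5 rad/s
τ = P_out/ω = 12131/181.5 = 66.84 N·m
In lb·ft: 66.84/1.356 = 49.3 lb·ft

49.3 lb·ft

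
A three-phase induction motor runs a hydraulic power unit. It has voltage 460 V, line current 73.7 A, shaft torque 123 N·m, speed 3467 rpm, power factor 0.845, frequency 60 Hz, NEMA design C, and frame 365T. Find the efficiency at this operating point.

ω = 2π × 3467/60 = 363.1 rad/s; P_out = τω = 123 × 363.1 = 44661 W
P_in = √3·V_L·I_L·cosφ = 1.732 × 460 × 73.7 × 0.845 = 49617 W
η = P_out / P_in = 44661 / 49617 = 0.900 = 90.0%

90.0 %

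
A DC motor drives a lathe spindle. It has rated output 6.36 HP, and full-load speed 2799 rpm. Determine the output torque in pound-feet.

11.9 lb·ft

P_out = 6.36 × 746 = 4745 W
ω = 2π × 2799/60 = 293.1 rad/s
τ = P_out/ω = 4745/293.1 = 16.19 N·m
In lb·ft: 16.19/1.356 = 11.9 lb·ft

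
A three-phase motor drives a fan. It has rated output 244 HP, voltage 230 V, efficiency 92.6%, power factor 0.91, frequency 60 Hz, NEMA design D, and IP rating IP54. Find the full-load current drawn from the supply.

P_out = 244 × 746 = 182024 W
P_in = P_out / η = 182024 / 0.926 = 196570 W
I_L = P_in / (√3·V_L·cosφ) = 196570 / (1.732 × 230 × 0.91) = 542 A

542 A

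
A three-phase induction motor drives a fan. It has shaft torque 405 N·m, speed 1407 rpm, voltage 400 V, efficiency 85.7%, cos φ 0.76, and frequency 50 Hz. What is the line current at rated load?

132 A

ω = 2π×1407/60 = 147.3 rad/s; P_out = τω = 405 × 147.3 = 59657 W
P_in = P_out / η = 59657 / 0.857 = 69611 W
I_L = P_in / (√3·V_L·cosφ) = 69611 / (1.732 × 400 × 0.76) = 132 A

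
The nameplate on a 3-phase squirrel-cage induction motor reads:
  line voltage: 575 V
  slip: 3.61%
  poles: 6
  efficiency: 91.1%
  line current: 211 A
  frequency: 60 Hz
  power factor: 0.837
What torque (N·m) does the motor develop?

P_in = √3·V·I·cosφ = 1.732 × 575 × 211 × 0.837 = 175883 W
P_out = η·P_in = 0.911 × 175883 = 160229 W
n_s = 120×60/6 = 1200 rpm; n = 1200×(1−0.0361) = 1157 rpm
ω = 2π×1157/60 = 121.2 rad/s
τ = P_out/ω = 160229/121.2 = 1320 N·m

1320 N·m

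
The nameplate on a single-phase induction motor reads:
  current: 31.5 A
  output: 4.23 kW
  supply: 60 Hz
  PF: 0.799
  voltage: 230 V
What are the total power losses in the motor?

1560 W

P_in = V·I·cosφ = 230×31.5×0.799 = 5789 W
P_out = 4230 W
Losses = P_in − P_out = 5789 − 4230 = 1559 W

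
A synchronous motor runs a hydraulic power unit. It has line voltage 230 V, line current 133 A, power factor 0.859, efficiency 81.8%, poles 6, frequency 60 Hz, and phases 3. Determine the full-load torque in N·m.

P_in = √3·V·I·cosφ = 1.732 × 230 × 133 × 0.859 = 45511 W
P_out = η·P_in = 0.818 × 45511 = 37228 W
n = n_s = 120×60/6 = 1200 rpm (synchronous)
ω = 2π×1200/60 = 125.7 rad/s
τ = P_out/ω = 37228/125.7 = 296 N·m

296 N·m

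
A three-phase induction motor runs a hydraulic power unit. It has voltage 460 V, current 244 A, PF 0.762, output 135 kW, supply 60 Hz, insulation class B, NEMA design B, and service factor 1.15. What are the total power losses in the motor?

13.1 kW

P_in = √3·V·I·cosφ = 1.732×460×244×0.762 = 148133 W
P_out = 135000 W
Losses = P_in − P_out = 148133 − 135000 = 13133 W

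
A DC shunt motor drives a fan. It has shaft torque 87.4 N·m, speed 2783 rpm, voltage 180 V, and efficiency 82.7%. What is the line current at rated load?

171 A

ω = 2π×2783/60 = 291.4 rad/s; P_out = τω = 87.4 × 291.4 = 25468 W
P_in = P_out / η = 25468 / 0.827 = 30796 W
I = P_in / V = 30796 / 180 = 171 A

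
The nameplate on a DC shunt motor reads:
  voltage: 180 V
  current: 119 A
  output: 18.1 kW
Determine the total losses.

P_in = V·I = 180×119 = 21420 W
P_out = 18100 W
Losses = P_in − P_out = 21420 − 18100 = 3320 W

3320 W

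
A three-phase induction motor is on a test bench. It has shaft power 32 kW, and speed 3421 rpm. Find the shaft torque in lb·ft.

65.9 lb·ft

ω = 2π × 3421/60 = 358.2 rad/s
τ = P/ω = 32000/358.2 = 89.34 N·m
In lb·ft: 89.34/1.356 = 65.9 lb·ft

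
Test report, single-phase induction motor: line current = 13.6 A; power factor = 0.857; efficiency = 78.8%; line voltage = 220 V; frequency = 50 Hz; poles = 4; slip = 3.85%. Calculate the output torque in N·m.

P_in = V·I·cosφ = 220 × 13.6 × 0.857 = 2564 W
P_out = η·P_in = 0.788 × 2564 = 2020 W
n_s = 120×50/4 = 1500 rpm; n = 1500×(1−0.0385) = 1442 rpm
ω = 2π×1442/60 = 151 rad/s
τ = P_out/ω = 2020/151 = 13.4 N·m

13.4 N·m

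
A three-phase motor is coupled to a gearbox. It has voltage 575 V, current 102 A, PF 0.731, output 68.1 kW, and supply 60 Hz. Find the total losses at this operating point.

6160 W

P_in = √3·V·I·cosφ = 1.732×575×102×0.731 = 74256 W
P_out = 68100 W
Losses = P_in − P_out = 74256 − 68100 = 6156 W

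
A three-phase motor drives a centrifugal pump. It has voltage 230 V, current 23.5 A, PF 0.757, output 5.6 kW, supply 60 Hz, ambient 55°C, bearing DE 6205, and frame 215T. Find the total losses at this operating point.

P_in = √3·V·I·cosφ = 1.732×230×23.5×0.757 = 7087 W
P_out = 5600 W
Losses = P_in − P_out = 7087 − 5600 = 1487 W

1490 W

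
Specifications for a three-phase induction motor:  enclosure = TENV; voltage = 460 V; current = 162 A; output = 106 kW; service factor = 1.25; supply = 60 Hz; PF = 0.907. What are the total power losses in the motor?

11100 W

P_in = √3·V·I·cosφ = 1.732×460×162×0.907 = 117065 W
P_out = 106000 W
Losses = P_in − P_out = 117065 − 106000 = 11065 W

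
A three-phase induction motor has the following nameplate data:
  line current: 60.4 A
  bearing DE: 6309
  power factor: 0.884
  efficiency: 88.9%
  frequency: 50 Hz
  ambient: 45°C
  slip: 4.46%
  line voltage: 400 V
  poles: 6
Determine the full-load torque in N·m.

P_in = √3·V·I·cosφ = 1.732 × 400 × 60.4 × 0.884 = 36991 W
P_out = η·P_in = 0.889 × 36991 = 32885 W
n_s = 120×50/6 = 1000 rpm; n = 1000×(1−0.0446) = 955 rpm
ω = 2π×955/60 = 100 rad/s
τ = P_out/ω = 32885/100 = 329 N·m

329 N·m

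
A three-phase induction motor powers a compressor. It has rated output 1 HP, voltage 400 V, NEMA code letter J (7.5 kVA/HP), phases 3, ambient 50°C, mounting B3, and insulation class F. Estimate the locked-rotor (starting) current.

10.8 A

S_LR = 7.5 × 1 = 7.5 kVA
I_LR = S_LR/(√3·V_L) = 7500/(1.732×400) = 10.8 A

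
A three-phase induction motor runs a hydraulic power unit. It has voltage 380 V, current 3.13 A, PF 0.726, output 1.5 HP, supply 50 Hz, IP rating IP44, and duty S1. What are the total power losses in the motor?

P_in = √3·V·I·cosφ = 1.732×380×3.13×0.726 = 1496 W
P_out = 1.5×746 = 1119 W
Losses = P_in − P_out = 1496 − 1119 = 377 W

377 W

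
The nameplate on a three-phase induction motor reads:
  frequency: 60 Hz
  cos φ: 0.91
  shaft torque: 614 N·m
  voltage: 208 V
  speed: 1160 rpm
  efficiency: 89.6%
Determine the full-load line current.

254 A

ω = 2π×1160/60 = 121.5 rad/s; P_out = τω = 614 × 121.5 = 74601 W
P_in = P_out / η = 74601 / 0.896 = 83260 W
I_L = P_in / (√3·V_L·cosφ) = 83260 / (1.732 × 208 × 0.91) = 254 A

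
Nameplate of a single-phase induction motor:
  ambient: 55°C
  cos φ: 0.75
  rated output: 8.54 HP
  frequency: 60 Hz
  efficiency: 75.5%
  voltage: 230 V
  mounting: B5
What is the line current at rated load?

P_out = 8.54 × 746 = 6371 W
P_in = P_out / η = 6371 / 0.755 = 8438 W
I = P_in / (V·cosφ) = 8438 / (230 × 0.75) = 48.9 A

48.9 A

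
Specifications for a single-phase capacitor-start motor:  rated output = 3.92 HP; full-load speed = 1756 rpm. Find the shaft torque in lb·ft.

P_out = 3.92 × 746 = 2924 W
ω = 2π × 1756/60 = 183.9 rad/s
τ = P_out/ω = 2924/183.9 = 15.9 N·m
In lb·ft: 15.9/1.356 = 11.7 lb·ft

11.7 lb·ft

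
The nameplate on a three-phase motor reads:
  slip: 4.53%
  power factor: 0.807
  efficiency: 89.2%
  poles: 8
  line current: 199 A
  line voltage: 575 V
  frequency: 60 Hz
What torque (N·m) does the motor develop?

1590 N·m

P_in = √3·V·I·cosφ = 1.732 × 575 × 199 × 0.807 = 159935 W
P_out = η·P_in = 0.892 × 159935 = 142662 W
n_s = 120×60/8 = 900 rpm; n = 900×(1−0.0453) = 859 rpm
ω = 2π×859/60 = 89.95 rad/s
τ = P_out/ω = 142662/89.95 = 1590 N·m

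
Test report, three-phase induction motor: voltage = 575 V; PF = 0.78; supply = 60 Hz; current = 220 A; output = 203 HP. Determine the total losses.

P_in = √3·V·I·cosφ = 1.732×575×220×0.78 = 170896 W
P_out = 203×746 = 151438 W
Losses = P_in − P_out = 170896 − 151438 = 19458 W

19.5 kW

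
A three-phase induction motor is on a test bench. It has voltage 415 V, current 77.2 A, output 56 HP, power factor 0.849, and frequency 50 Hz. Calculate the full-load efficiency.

88.7 %

P_out = 56 × 746 = 41776 W
P_in = √3·V_L·I_L·cosφ = 1.732 × 415 × 77.2 × 0.849 = 47111 W
η = P_out / P_in = 41776 / 47111 = 0.887 = 88.7%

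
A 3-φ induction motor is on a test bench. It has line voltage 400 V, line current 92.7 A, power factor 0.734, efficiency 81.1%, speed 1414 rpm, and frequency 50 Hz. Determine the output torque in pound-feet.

P_in = √3·V·I·cosφ = 1.732 × 400 × 92.7 × 0.734 = 47139 W
P_out = η·P_in = 0.811 × 47139 = 38230 W
n = 1414 rpm
ω = 2π×1414/60 = 148.1 rad/s
τ = P_out/ω = 38230/148.1 = 258.1 N·m
In lb·ft: 258.1/1.356 = 190 lb·ft

190 lb·ft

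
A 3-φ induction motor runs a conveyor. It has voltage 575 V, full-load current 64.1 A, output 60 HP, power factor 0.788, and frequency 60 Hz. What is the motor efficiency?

P_out = 60 × 746 = 44760 W
P_in = √3·V_L·I_L·cosφ = 1.732 × 575 × 64.1 × 0.788 = 50304 W
η = P_out / P_in = 44760 / 50304 = 0.890 = 89.0%

89.0 %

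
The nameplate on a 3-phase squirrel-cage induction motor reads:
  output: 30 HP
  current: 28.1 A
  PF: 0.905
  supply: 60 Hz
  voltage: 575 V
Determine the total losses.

P_in = √3·V·I·cosφ = 1.732×575×28.1×0.905 = 25326 W
P_out = 30×746 = 22380 W
Losses = P_in − P_out = 25326 − 22380 = 2946 W

2.95 kW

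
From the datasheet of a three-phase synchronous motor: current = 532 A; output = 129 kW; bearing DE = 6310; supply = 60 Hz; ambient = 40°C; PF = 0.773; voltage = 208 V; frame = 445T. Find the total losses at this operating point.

19.2 kW

P_in = √3·V·I·cosφ = 1.732×208×532×0.773 = 148150 W
P_out = 129000 W
Losses = P_in − P_out = 148150 − 129000 = 19150 W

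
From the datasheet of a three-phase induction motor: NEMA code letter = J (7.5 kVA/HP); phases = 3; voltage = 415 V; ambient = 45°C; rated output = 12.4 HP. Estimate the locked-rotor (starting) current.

129 A

S_LR = 7.5 × 12.4 = 93 kVA
I_LR = S_LR/(√3·V_L) = 93000/(1.732×415) = 129 A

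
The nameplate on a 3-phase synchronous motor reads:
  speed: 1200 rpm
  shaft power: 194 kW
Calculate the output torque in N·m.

ω = 2π × 1200/60 = 125.7 rad/s
τ = P/ω = 194000/125.7 = 1540 N·m

1540 N·m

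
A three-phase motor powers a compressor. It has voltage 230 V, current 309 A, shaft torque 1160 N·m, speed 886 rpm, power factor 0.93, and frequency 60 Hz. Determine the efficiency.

ω = 2π × 886/60 = 92.78 rad/s; P_out = τω = 1160 × 92.78 = 107625 W
P_in = √3·V_L·I_L·cosφ = 1.732 × 230 × 309 × 0.93 = 114477 W
η = P_out / P_in = 107625 / 114477 = 0.940 = 94.0%

94.0 %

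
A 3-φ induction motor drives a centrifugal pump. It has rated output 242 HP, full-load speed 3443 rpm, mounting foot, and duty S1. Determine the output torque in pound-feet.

369 lb·ft

P_out = 242 × 746 = 180532 W
ω = 2π × 3443/60 = 360.6 rad/s
τ = P_out/ω = 180532/360.6 = 500.6 N·m
In lb·ft: 500.6/1.356 = 369 lb·ft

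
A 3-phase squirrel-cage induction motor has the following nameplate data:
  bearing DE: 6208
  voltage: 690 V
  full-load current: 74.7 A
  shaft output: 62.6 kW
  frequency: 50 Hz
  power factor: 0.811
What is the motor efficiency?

86.5 %

P_out = 62.6 kW = 62600 W
P_in = √3·V_L·I_L·cosφ = 1.732 × 690 × 74.7 × 0.811 = 72400 W
η = P_out / P_in = 62600 / 72400 = 0.865 = 86.5%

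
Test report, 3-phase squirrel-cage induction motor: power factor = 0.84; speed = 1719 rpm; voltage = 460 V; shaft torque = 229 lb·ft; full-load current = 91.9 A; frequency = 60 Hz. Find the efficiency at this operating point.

90.9 %

τ = 229 lb·ft × 1.356 = 310.5 N·m
ω = 2π × 1719/60 = 180 rad/s; P_out = τω = 310.5 × 180 = 55890 W
P_in = √3·V_L·I_L·cosφ = 1.732 × 460 × 91.9 × 0.84 = 61504 W
η = P_out / P_in = 55890 / 61504 = 0.909 = 90.9%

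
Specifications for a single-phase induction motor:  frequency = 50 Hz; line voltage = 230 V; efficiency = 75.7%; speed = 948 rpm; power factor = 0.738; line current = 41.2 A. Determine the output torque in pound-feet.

P_in = V·I·cosφ = 230 × 41.2 × 0.738 = 6993 W
P_out = η·P_in = 0.757 × 6993 = 5294 W
n = 948 rpm
ω = 2π×948/60 = 99.27 rad/s
τ = P_out/ω = 5294/99.27 = 53.33 N·m
In lb·ft: 53.33/1.356 = 39.3 lb·ft

39.3 lb·ft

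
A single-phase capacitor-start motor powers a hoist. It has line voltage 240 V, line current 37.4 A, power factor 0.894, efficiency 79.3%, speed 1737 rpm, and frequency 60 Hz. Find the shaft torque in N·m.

35 N·m

P_in = V·I·cosφ = 240 × 37.4 × 0.894 = 8025 W
P_out = η·P_in = 0.793 × 8025 = 6364 W
n = 1737 rpm
ω = 2π×1737/60 = 181.9 rad/s
τ = P_out/ω = 6364/181.9 = 35 N·m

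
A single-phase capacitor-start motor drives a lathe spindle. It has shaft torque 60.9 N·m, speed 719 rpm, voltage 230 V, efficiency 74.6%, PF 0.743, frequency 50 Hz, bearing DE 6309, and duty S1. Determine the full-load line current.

36 A

ω = 2π×719/60 = 75.29 rad/s; P_out = τω = 60.9 × 75.29 = 4585 W
P_in = P_out / η = 4585 / 0.746 = 6146 W
I = P_in / (V·cosφ) = 6146 / (230 × 0.743) = 36 A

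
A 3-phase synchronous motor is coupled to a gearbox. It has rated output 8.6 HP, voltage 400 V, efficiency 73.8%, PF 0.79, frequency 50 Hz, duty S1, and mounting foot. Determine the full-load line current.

15.9 A

P_out = 8.6 × 746 = 6416 W
P_in = P_out / η = 6416 / 0.738 = 8694 W
I_L = P_in / (√3·V_L·cosφ) = 8694 / (1.732 × 400 × 0.79) = 15.9 A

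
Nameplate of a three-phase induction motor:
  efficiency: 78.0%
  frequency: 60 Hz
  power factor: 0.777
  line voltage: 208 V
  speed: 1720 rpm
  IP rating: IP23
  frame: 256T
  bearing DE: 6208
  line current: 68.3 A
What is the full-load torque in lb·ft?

61.1 lb·ft

P_in = √3·V·I·cosφ = 1.732 × 208 × 68.3 × 0.777 = 19118 W
P_out = η·P_in = 0.78 × 19118 = 14912 W
n = 1720 rpm
ω = 2π×1720/60 = 180.1 rad/s
τ = P_out/ω = 14912/180.1 = 82.8 N·m
In lb·ft: 82.8/1.356 = 61.1 lb·ft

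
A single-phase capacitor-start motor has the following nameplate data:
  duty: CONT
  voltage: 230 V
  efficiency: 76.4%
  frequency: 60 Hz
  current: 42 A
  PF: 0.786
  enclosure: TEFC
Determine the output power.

5.8 kW

P_in = V·I·cosφ = 230 × 42 × 0.786 = 7593 W
P_out = η·P_in = 0.764 × 7593 = 5801 W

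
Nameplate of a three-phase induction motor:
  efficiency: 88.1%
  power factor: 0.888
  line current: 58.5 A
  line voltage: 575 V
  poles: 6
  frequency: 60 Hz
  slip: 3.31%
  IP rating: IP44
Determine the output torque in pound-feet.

P_in = √3·V·I·cosφ = 1.732 × 575 × 58.5 × 0.888 = 51735 W
P_out = η·P_in = 0.881 × 51735 = 45579 W
n_s = 120×60/6 = 1200 rpm; n = 1200×(1−0.0331) = 1160 rpm
ω = 2π×1160/60 = 121.5 rad/s
τ = P_out/ω = 45579/121.5 = 375.1 N·m
In lb·ft: 375.1/1.356 = 277 lb·ft

277 lb·ft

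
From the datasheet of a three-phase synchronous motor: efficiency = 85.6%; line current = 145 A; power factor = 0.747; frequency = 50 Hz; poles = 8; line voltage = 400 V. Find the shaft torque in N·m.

818 N·m

P_in = √3·V·I·cosφ = 1.732 × 400 × 145 × 0.747 = 75041 W
P_out = η·P_in = 0.856 × 75041 = 64235 W
n = n_s = 120×50/8 = 750 rpm (synchronous)
ω = 2π×750/60 = 78.54 rad/s
τ = P_out/ω = 64235/78.54 = 818 N·m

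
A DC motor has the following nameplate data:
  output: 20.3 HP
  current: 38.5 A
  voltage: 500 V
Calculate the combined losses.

P_in = V·I = 500×38.5 = 19250 W
P_out = 20.3×746 = 15144 W
Losses = P_in − P_out = 19250 − 15144 = 4106 W

4110 W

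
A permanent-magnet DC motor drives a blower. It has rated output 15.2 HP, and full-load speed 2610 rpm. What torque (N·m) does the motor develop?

P_out = 15.2 × 746 = 11339 W
ω = 2π × 2610/60 = 273.3 rad/s
τ = P_out/ω = 11339/273.3 = 41.5 N·m

41.5 N·m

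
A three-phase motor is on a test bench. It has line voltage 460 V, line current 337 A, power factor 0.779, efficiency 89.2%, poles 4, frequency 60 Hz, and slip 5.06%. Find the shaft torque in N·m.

P_in = √3·V·I·cosφ = 1.732 × 460 × 337 × 0.779 = 209157 W
P_out = η·P_in = 0.892 × 209157 = 186568 W
n_s = 120×60/4 = 1800 rpm; n = 1800×(1−0.0506) = 1709 rpm
ω = 2π×1709/60 = 179 rad/s
τ = P_out/ω = 186568/179 = 1040 N·m

1040 N·m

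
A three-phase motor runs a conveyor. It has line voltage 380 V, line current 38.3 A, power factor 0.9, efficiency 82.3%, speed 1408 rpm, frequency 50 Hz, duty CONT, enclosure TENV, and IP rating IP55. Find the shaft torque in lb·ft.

93.4 lb·ft

P_in = √3·V·I·cosφ = 1.732 × 380 × 38.3 × 0.9 = 22687 W
P_out = η·P_in = 0.823 × 22687 = 18671 W
n = 1408 rpm
ω = 2π×1408/60 = 147.4 rad/s
τ = P_out/ω = 18671/147.4 = 126.7 N·m
In lb·ft: 126.7/1.356 = 93.4 lb·ft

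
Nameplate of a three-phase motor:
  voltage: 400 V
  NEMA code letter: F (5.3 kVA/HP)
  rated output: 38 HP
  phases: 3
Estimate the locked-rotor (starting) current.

S_LR = 5.3 × 38 = 201.4 kVA
I_LR = S_LR/(√3·V_L) = 201400/(1.732×400) = 291 A

291 A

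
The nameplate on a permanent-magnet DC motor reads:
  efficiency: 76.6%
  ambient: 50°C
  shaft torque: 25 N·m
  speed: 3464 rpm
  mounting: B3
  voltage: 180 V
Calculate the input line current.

65.8 A

ω = 2π×3464/60 = 362.7 rad/s; P_out = τω = 25 × 362.7 = 9068 W
P_in = P_out / η = 9068 / 0.766 = 11838 W
I = P_in / V = 11838 / 180 = 65.8 A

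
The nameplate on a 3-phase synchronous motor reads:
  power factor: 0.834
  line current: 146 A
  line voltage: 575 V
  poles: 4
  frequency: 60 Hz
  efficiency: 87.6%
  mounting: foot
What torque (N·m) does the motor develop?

564 N·m

P_in = √3·V·I·cosφ = 1.732 × 575 × 146 × 0.834 = 121265 W
P_out = η·P_in = 0.876 × 121265 = 106228 W
n = n_s = 120×60/4 = 1800 rpm (synchronous)
ω = 2π×1800/60 = 188.5 rad/s
τ = P_out/ω = 106228/188.5 = 564 N·m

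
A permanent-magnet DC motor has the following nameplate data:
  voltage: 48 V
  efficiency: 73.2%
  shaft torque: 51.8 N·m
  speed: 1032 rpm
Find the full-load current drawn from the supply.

159 A

ω = 2π×1032/60 = 108.1 rad/s; P_out = τω = 51.8 × 108.1 = 5600 W
P_in = P_out / η = 5600 / 0.732 = 7650 W
I = P_in / V = 7650 / 48 = 159 A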